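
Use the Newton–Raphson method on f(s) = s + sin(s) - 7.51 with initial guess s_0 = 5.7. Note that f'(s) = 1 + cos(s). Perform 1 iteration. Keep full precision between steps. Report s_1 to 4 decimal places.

s_0 = 5.700000: f = -2.360686, f' = 1.834713 → s_1 = 5.700000 - (-2.360686)/(1.834713) = 6.986679

6.9867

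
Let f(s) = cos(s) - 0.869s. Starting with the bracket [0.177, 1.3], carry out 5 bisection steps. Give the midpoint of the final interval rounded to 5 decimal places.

0.79114

f(0.177000) = 0.830563, f(1.300000) = -0.862201 (opposite signs)
step 1: m = 0.738500, f(m) = 0.097723 > 0 → root in [0.738500, 1.300000]
step 2: m = 1.019250, f(m) = -0.361723 < 0 → root in [0.738500, 1.019250]
step 3: m = 0.878875, f(m) = -0.125725 < 0 → root in [0.738500, 0.878875]
step 4: m = 0.808688, f(m) = -0.012301 < 0 → root in [0.738500, 0.808688]
step 5: m = 0.773594, f(m) = 0.043151 > 0 → root in [0.773594, 0.808688]
Midpoint of [0.773594, 0.808688] = 0.791141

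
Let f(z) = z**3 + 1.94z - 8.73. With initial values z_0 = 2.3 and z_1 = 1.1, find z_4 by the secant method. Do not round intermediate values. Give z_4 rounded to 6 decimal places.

f(z_0) = 7.899000, f(z_1) = -5.265000
z_2 = 1.100000 - (-5.265000)·(1.100000 - 2.300000)/(-5.265000 - (7.899000)) = 1.579945; f(z_2) = -1.721004
z_3 = 1.579945 - (-1.721004)·(1.579945 - 1.100000)/(-1.721004 - (-5.265000)) = 1.813012; f(z_3) = 0.746637
z_4 = 1.813012 - (0.746637)·(1.813012 - 1.579945)/(0.746637 - (-1.721004)) = 1.742493; f(z_4) = -0.058866

1.742493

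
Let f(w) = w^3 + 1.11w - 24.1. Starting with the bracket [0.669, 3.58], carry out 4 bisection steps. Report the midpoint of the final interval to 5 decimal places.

f(0.669000) = -23.057992, f(3.580000) = 25.756512 (opposite signs)
step 1: m = 2.124500, f(m) = -12.152874 < 0 → root in [2.124500, 3.580000]
step 2: m = 2.852250, f(m) = 2.269993 > 0 → root in [2.124500, 2.852250]
step 3: m = 2.488375, f(m) = -5.929861 < 0 → root in [2.488375, 2.852250]
step 4: m = 2.670313, f(m) = -2.095106 < 0 → root in [2.670313, 2.852250]
Midpoint of [2.670313, 2.852250] = 2.761281

2.76128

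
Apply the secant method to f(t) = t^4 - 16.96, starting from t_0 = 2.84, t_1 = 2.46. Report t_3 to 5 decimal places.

2.07194

Secant update: t_(k+1) = t_k − f(t_k)·(t_k − t_(k-1))/(f(t_k) − f(t_(k-1))).
f(t_0) = 48.093903, f(t_1) = 19.661863
t_2 = 2.460000 - (19.661863)·(2.460000 - 2.840000)/(19.661863 - (48.093903)) = 2.197215; f(t_2) = 6.347215
t_3 = 2.197215 - (6.347215)·(2.197215 - 2.460000)/(6.347215 - (19.661863)) = 2.071943; f(t_3) = 1.469411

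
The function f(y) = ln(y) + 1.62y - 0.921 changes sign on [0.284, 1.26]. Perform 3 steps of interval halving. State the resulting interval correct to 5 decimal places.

f(0.284000) = -1.719701, f(1.260000) = 1.351312 (opposite signs)
step 1: m = 0.772000, f(m) = 0.070869 > 0 → root in [0.284000, 0.772000]
step 2: m = 0.528000, f(m) = -0.704299 < 0 → root in [0.528000, 0.772000]
step 3: m = 0.650000, f(m) = -0.298783 < 0 → root in [0.650000, 0.772000]

[0.65000, 0.77200]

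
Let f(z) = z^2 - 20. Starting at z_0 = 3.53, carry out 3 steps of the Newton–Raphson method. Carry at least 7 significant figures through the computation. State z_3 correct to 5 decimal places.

4.47214

f'(z) = 2z
z_0 = 3.530000: f = -7.539100, f' = 7.060000 → z_1 = 3.530000 - (-7.539100)/(7.060000) = 4.597861
z_1 = 4.597861: f = 1.140328, f' = 9.195722 → z_2 = 4.597861 - (1.140328)/(9.195722) = 4.473855
z_2 = 4.473855: f = 0.015378, f' = 8.947710 → z_3 = 4.473855 - (0.015378)/(8.947710) = 4.472136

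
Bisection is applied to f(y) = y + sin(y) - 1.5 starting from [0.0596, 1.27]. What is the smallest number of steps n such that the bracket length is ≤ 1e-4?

14

Initial width b − a = 1.27 − 0.0596 = 1.210400.
After n steps the width is (b−a)/2^n; need (b−a)/2^n ≤ 1e-4.
So n ≥ log₂(1.210400/1e-4) = log₂(12104.0000) ≈ 13.5632.
Hence n = 14.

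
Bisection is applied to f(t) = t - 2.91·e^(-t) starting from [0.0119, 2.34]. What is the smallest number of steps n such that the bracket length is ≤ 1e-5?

Initial width b − a = 2.34 − 0.0119 = 2.328100.
After n steps the width is (b−a)/2^n; need (b−a)/2^n ≤ 1e-5.
So n ≥ log₂(2.328100/1e-5) = log₂(232810.0000) ≈ 17.8288.
Hence n = 18.

18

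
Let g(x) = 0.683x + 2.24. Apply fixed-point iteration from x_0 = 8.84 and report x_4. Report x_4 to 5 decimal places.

7.45224

x_1 = g(8.840000) = 8.277720
x_2 = g(8.277720) = 7.893683
x_3 = g(7.893683) = 7.631385
x_4 = g(7.631385) = 7.452236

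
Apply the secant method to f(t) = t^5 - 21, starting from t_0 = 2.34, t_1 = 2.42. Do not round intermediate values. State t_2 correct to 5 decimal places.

2.03375

f(t_0) = 49.158337, f(t_1) = 61.999759
t_2 = 2.420000 - (61.999759)·(2.420000 - 2.340000)/(61.999759 - (49.158337)) = 2.033751; f(t_2) = 13.792798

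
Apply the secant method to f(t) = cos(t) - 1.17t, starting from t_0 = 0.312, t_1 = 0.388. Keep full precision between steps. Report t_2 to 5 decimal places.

0.69981

f(t_0) = 0.586682, f(t_1) = 0.471708
t_2 = 0.388000 - (0.471708)·(0.388000 - 0.312000)/(0.471708 - (0.586682)) = 0.699808; f(t_2) = -0.053809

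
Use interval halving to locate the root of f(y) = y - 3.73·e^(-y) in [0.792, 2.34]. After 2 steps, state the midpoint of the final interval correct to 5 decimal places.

f(0.792000) = -0.897459, f(2.340000) = 1.980698 (opposite signs)
step 1: m = 1.566000, f(m) = 0.786881 > 0 → root in [0.792000, 1.566000]
step 2: m = 1.179000, f(m) = 0.031704 > 0 → root in [0.792000, 1.179000]
Midpoint of [0.792000, 1.179000] = 0.985500

0.98550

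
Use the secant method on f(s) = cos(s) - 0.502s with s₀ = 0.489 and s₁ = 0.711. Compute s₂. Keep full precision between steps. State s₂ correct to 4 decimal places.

1.0872

f(s_0) = 0.637325, f(s_1) = 0.400788
s_2 = 0.711000 - (0.400788)·(0.711000 - 0.489000)/(0.400788 - (0.637325)) = 1.087156; f(s_2) = -0.080747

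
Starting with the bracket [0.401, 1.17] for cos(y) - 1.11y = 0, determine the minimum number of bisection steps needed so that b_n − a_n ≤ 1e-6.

20

Initial width b − a = 1.17 − 0.401 = 0.769000.
After n steps the width is (b−a)/2^n; need (b−a)/2^n ≤ 1e-6.
So n ≥ log₂(0.769000/1e-6) = log₂(769000.0000) ≈ 19.5526.
Hence n = 20.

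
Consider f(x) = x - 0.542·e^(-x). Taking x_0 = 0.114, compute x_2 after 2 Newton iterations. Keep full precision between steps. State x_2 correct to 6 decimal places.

0.373173

f'(x) = 1 + 0.542·e^(-x)
x_0 = 0.114000: f = -0.369604, f' = 1.483604 → x_1 = 0.114000 - (-0.369604)/(1.483604) = 0.363126
x_1 = 0.363126: f = -0.013835, f' = 1.376960 → x_2 = 0.363126 - (-0.013835)/(1.376960) = 0.373173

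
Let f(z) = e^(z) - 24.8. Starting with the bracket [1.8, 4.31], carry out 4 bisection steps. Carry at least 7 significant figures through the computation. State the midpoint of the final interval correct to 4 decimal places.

3.1334

f(1.800000) = -18.750353, f(4.310000) = 49.640489 (opposite signs)
step 1: m = 3.055000, f(m) = -3.578814 < 0 → root in [3.055000, 4.310000]
step 2: m = 3.682500, f(m) = 14.945634 > 0 → root in [3.055000, 3.682500]
step 3: m = 3.368750, f(m) = 4.242202 > 0 → root in [3.055000, 3.368750]
step 4: m = 3.211875, f(m) = 0.025591 > 0 → root in [3.055000, 3.211875]
Midpoint of [3.055000, 3.211875] = 3.133437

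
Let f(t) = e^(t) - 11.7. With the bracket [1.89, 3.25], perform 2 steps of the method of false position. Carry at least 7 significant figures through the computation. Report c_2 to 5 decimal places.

False-position update: c = (a·f(b) − b·f(a))/(f(b) − f(a)); replace the endpoint whose sign matches f(c).
f(1.890000) = -5.080631, f(3.250000) = 14.090340
step 1: c = 2.250423, f(c) = -2.208250 < 0 → new bracket [2.250423, 3.250000]
step 2: c = 2.385853, f(c) = -0.831672 < 0 → new bracket [2.385853, 3.250000]

2.38585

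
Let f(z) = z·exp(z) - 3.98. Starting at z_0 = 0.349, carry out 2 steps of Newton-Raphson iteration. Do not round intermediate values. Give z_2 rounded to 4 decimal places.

1.6298

f'(z) = (z + 1)·exp(z)
z_0 = 0.349000: f = -3.485240, f' = 1.912409 → z_1 = 0.349000 - (-3.485240)/(1.912409) = 2.171435
z_1 = 2.171435: f = 15.065352, f' = 27.816212 → z_2 = 2.171435 - (15.065352)/(27.816212) = 1.629832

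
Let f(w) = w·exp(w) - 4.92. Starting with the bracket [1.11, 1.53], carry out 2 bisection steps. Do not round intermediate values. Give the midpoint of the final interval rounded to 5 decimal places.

f(1.110000) = -1.551862, f(1.530000) = 2.145811 (opposite signs)
step 1: m = 1.320000, f(m) = 0.021316 > 0 → root in [1.110000, 1.320000]
step 2: m = 1.215000, f(m) = -0.825093 < 0 → root in [1.215000, 1.320000]
Midpoint of [1.215000, 1.320000] = 1.267500

1.26750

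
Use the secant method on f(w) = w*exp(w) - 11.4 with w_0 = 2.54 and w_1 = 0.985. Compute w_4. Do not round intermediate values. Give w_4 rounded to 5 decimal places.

1.74927

f(w_0) = 20.806364, f(w_1) = -8.762355
w_2 = 0.985000 - (-8.762355)·(0.985000 - 2.540000)/(-8.762355 - (20.806364)) = 1.445807; f(w_2) = -5.262153
w_3 = 1.445807 - (-5.262153)·(1.445807 - 0.985000)/(-5.262153 - (-8.762355)) = 2.138577; f(w_3) = 6.750844
w_4 = 2.138577 - (6.750844)·(2.138577 - 1.445807)/(6.750844 - (-5.262153)) = 1.749266; f(w_4) = -1.341048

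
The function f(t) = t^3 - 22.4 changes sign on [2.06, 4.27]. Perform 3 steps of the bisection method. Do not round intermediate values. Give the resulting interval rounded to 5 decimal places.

[2.61250, 2.88875]

f(2.060000) = -13.658184, f(4.270000) = 55.454483 (opposite signs)
step 1: m = 3.165000, f(m) = 9.304517 > 0 → root in [2.060000, 3.165000]
step 2: m = 2.612500, f(m) = -4.569279 < 0 → root in [2.612500, 3.165000]
step 3: m = 2.888750, f(m) = 1.706262 > 0 → root in [2.612500, 2.888750]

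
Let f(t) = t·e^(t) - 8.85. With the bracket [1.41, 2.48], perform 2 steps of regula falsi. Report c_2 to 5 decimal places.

f(1.410000) = -3.074703, f(2.480000) = 20.764336
step 1: c = 1.548006, f(c) = -1.571144 < 0 → new bracket [1.548006, 2.480000]
step 2: c = 1.613565, f(c) = -0.748806 < 0 → new bracket [1.613565, 2.480000]

1.61357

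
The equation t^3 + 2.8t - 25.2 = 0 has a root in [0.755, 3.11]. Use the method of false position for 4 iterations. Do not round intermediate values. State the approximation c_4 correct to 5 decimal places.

f(0.755000) = -22.655631, f(3.110000) = 13.588231
step 1: c = 2.227084, f(c) = -7.918043 < 0 → new bracket [2.227084, 3.110000]
step 2: c = 2.552150, f(c) = -1.430619 < 0 → new bracket [2.552150, 3.110000]
step 3: c = 2.605288, f(c) = -0.221727 < 0 → new bracket [2.605288, 3.110000]
step 4: c = 2.613392, f(c) = -0.033517 < 0 → new bracket [2.613392, 3.110000]

2.61339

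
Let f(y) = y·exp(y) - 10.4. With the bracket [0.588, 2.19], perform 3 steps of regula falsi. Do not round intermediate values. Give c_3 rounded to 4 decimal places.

False-position update: c = (a·f(b) − b·f(a))/(f(b) − f(a)); replace the endpoint whose sign matches f(c).
f(0.588000) = -9.341374, f(2.190000) = 9.168117
step 1: c = 1.396498, f(c) = -4.756721 < 0 → new bracket [1.396498, 2.190000]
step 2: c = 1.667558, f(c) = -1.563259 < 0 → new bracket [1.667558, 2.190000]
step 3: c = 1.743663, f(c) = -0.429297 < 0 → new bracket [1.743663, 2.190000]

1.7437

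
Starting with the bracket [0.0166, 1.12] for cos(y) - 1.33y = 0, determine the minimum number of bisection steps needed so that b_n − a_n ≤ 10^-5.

Initial width b − a = 1.12 − 0.0166 = 1.103400.
After n steps the width is (b−a)/2^n; need (b−a)/2^n ≤ 10^-5.
So n ≥ log₂(1.103400/10^-5) = log₂(110340.0000) ≈ 16.7516.
Hence n = 17.

17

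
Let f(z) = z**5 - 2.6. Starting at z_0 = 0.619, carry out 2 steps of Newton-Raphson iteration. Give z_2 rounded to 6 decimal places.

f'(z) = 5z**4
z_0 = 0.619000: f = -2.509123, f' = 0.734062 → z_1 = 0.619000 - (-2.509123)/(0.734062) = 4.037136
z_1 = 4.037136: f = 1069.825337, f' = 1328.200554 → z_2 = 4.037136 - (1069.825337)/(1328.200554) = 3.231667

3.231667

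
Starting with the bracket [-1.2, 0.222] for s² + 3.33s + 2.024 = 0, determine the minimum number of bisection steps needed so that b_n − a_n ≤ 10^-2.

8

Initial width b − a = 0.222 − -1.2 = 1.422000.
After n steps the width is (b−a)/2^n; need (b−a)/2^n ≤ 10^-2.
So n ≥ log₂(1.422000/10^-2) = log₂(142.2000) ≈ 7.1518.
Hence n = 8.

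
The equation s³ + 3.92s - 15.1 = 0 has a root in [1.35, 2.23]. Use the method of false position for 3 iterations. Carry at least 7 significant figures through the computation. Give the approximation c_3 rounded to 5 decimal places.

1.95200

f(1.350000) = -7.347625, f(2.230000) = 4.731167
step 1: c = 1.885311, f(c) = -1.008436 < 0 → new bracket [1.885311, 2.230000]
step 2: c = 1.945872, f(c) = -0.104295 < 0 → new bracket [1.945872, 2.230000]
step 3: c = 1.952000, f(c) = -0.010440 < 0 → new bracket [1.952000, 2.230000]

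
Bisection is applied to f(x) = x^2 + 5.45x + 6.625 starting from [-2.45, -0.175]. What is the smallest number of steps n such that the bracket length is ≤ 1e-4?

Initial width b − a = -0.175 − -2.45 = 2.275000.
After n steps the width is (b−a)/2^n; need (b−a)/2^n ≤ 1e-4.
So n ≥ log₂(2.275000/1e-4) = log₂(22750.0000) ≈ 14.4736.
Hence n = 15.

15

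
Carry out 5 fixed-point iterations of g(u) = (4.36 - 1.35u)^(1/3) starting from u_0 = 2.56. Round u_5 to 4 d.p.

1.3599

u_1 = g(2.560000) = 0.966918
u_2 = g(0.966918) = 1.450956
u_3 = g(1.450956) = 1.339091
u_4 = g(1.339091) = 1.366595
u_5 = g(1.366595) = 1.359935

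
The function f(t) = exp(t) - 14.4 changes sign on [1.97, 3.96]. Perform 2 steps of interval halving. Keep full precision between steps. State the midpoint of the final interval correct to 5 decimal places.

f(1.970000) = -7.229324, f(3.960000) = 38.057326 (opposite signs)
step 1: m = 2.965000, f(m) = 4.994703 > 0 → root in [1.970000, 2.965000]
step 2: m = 2.467500, f(m) = -2.607072 < 0 → root in [2.467500, 2.965000]
Midpoint of [2.467500, 2.965000] = 2.716250

2.71625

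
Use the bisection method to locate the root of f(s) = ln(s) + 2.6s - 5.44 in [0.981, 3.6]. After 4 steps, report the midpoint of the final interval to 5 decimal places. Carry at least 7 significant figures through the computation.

1.88128

f(0.981000) = -2.908583, f(3.600000) = 5.200934 (opposite signs)
step 1: m = 2.290500, f(m) = 1.344070 > 0 → root in [0.981000, 2.290500]
step 2: m = 1.635750, f(m) = -0.694949 < 0 → root in [1.635750, 2.290500]
step 3: m = 1.963125, f(m) = 0.338663 > 0 → root in [1.635750, 1.963125]
step 4: m = 1.799438, f(m) = -0.173988 < 0 → root in [1.799438, 1.963125]
Midpoint of [1.799438, 1.963125] = 1.881281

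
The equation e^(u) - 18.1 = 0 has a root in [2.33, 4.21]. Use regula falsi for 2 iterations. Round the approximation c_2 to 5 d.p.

f(2.330000) = -7.822058, f(4.210000) = 49.256540
step 1: c = 2.587635, f(c) = -4.801710 < 0 → new bracket [2.587635, 4.210000]
step 2: c = 2.731742, f(c) = -2.740387 < 0 → new bracket [2.731742, 4.210000]

2.73174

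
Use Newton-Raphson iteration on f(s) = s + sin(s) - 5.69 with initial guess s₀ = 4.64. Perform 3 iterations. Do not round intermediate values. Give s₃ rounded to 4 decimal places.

f'(s) = 1 + cos(s)
s_0 = 4.640000: f = -2.047381, f' = 0.927674 → s_1 = 4.640000 - (-2.047381)/(0.927674) = 6.847004
s_1 = 6.847004: f = 1.691422, f' = 1.845220 → s_2 = 6.847004 - (1.691422)/(1.845220) = 5.930354
s_2 = 5.930354: f = -0.105203, f' = 1.938398 → s_3 = 5.930354 - (-0.105203)/(1.938398) = 5.984627

5.9846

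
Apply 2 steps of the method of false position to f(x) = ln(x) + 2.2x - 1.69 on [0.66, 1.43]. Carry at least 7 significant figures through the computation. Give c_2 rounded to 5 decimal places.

f(0.660000) = -0.653515, f(1.430000) = 1.813674
step 1: c = 0.863960, f(c) = 0.064482 > 0 → new bracket [0.660000, 0.863960]
step 2: c = 0.845642, f(c) = 0.002755 > 0 → new bracket [0.660000, 0.845642]

0.84564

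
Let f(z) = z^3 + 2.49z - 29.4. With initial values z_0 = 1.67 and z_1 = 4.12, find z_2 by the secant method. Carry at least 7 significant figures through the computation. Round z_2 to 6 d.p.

2.376544

f(z_0) = -20.584237, f(z_1) = 50.793328
z_2 = 4.120000 - (50.793328)·(4.120000 - 1.670000)/(50.793328 - (-20.584237)) = 2.376544; f(z_2) = -10.059779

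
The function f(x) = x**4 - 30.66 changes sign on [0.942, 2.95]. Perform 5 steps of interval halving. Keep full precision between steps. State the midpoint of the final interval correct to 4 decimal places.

2.3539

f(0.942000) = -29.872585, f(2.950000) = 45.073506 (opposite signs)
step 1: m = 1.946000, f(m) = -16.319267 < 0 → root in [1.946000, 2.950000]
step 2: m = 2.448000, f(m) = 5.252501 > 0 → root in [1.946000, 2.448000]
step 3: m = 2.197000, f(m) = -7.361915 < 0 → root in [2.197000, 2.448000]
step 4: m = 2.322500, f(m) = -1.564697 < 0 → root in [2.322500, 2.448000]
step 5: m = 2.385250, f(m) = 1.709472 > 0 → root in [2.322500, 2.385250]
Midpoint of [2.322500, 2.385250] = 2.353875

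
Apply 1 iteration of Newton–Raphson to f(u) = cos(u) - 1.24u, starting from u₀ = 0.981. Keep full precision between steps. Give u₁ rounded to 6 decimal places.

f'(u) = -sin(u) - 1.24
u_0 = 0.981000: f = -0.660248, f' = -2.071054 → u_1 = 0.981000 - (-0.660248)/(-2.071054) = 0.662202

0.662202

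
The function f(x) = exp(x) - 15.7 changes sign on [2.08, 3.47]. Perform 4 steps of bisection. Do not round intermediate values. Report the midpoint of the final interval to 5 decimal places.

f(2.080000) = -7.695531, f(3.470000) = 16.436742 (opposite signs)
step 1: m = 2.775000, f(m) = 0.338627 > 0 → root in [2.080000, 2.775000]
step 2: m = 2.427500, f(m) = -4.369480 < 0 → root in [2.427500, 2.775000]
step 3: m = 2.601250, f(m) = -2.219422 < 0 → root in [2.601250, 2.775000]
step 4: m = 2.688125, f(m) = -0.995920 < 0 → root in [2.688125, 2.775000]
Midpoint of [2.688125, 2.775000] = 2.731563

2.73156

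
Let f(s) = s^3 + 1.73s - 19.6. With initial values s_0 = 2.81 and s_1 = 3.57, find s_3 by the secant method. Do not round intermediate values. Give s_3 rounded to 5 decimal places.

2.51290

f(s_0) = 7.449341, f(s_1) = 32.075393
s_2 = 3.570000 - (32.075393)·(3.570000 - 2.810000)/(32.075393 - (7.449341)) = 2.580101; f(s_2) = 2.039109
s_3 = 2.580101 - (2.039109)·(2.580101 - 3.570000)/(2.039109 - (32.075393)) = 2.512899; f(s_3) = 0.615417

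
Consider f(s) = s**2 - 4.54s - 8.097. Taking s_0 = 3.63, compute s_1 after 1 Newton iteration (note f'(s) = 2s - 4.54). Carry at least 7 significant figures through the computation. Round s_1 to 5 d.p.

Newton update: s ← s − f(s)/f'(s).
s_0 = 3.630000: f = -11.400300, f' = 2.720000 → s_1 = 3.630000 - (-11.400300)/(2.720000) = 7.821287

7.82129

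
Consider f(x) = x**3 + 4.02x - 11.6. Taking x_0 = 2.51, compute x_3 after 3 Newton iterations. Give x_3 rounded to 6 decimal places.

f'(x) = 3x**2 + 4.02
x_0 = 2.510000: f = 14.303451, f' = 22.920300 → x_1 = 2.510000 - (14.303451)/(22.920300) = 1.885948
x_1 = 1.885948: f = 2.689456, f' = 14.690404 → x_2 = 1.885948 - (2.689456)/(14.690404) = 1.702873
x_2 = 1.702873: f = 0.183496, f' = 12.719326 → x_3 = 1.702873 - (0.183496)/(12.719326) = 1.688446

1.688446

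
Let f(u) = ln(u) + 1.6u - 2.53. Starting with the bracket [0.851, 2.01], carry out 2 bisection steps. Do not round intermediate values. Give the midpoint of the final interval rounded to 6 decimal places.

f(0.851000) = -1.329743, f(2.010000) = 1.384135 (opposite signs)
step 1: m = 1.430500, f(m) = 0.116824 > 0 → root in [0.851000, 1.430500]
step 2: m = 1.140750, f(m) = -0.573114 < 0 → root in [1.140750, 1.430500]
Midpoint of [1.140750, 1.430500] = 1.285625

1.285625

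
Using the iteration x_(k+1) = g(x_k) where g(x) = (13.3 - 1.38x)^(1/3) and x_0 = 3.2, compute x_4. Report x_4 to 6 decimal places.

2.175698

x_1 = g(3.200000) = 2.071108
x_2 = g(2.071108) = 2.185711
x_3 = g(2.185711) = 2.174620
x_4 = g(2.174620) = 2.175698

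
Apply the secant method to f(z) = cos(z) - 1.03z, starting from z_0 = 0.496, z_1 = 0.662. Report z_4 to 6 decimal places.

f(z_0) = 0.368613, f(z_1) = 0.106904
z_2 = 0.662000 - (0.106904)·(0.662000 - 0.496000)/(0.106904 - (0.368613)) = 0.729809; f(z_2) = -0.006401
z_3 = 0.729809 - (-0.006401)·(0.729809 - 0.662000)/(-0.006401 - (0.106904)) = 0.725978; f(z_3) = 0.000093
z_4 = 0.725978 - (0.000093)·(0.725978 - 0.729809)/(0.000093 - (-0.006401)) = 0.726033; f(z_4) = 0.000000

0.726033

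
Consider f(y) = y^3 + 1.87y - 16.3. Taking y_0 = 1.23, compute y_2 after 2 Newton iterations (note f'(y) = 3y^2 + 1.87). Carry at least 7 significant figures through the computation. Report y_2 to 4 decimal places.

2.4810

y_0 = 1.230000: f = -12.139033, f' = 6.408700 → y_1 = 1.230000 - (-12.139033)/(6.408700) = 3.124149
y_1 = 3.124149: f = 20.034813, f' = 31.150922 → y_2 = 3.124149 - (20.034813)/(31.150922) = 2.480996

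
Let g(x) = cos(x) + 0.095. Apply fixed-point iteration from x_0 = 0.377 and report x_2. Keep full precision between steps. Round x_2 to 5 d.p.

x_1 = g(0.377000) = 1.024773
x_2 = g(1.024773) = 0.614293

0.61429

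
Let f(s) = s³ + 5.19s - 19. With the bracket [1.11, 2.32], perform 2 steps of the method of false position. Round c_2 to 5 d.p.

2.02611

False-position update: c = (a·f(b) − b·f(a))/(f(b) − f(a)); replace the endpoint whose sign matches f(c).
f(1.110000) = -11.871469, f(2.320000) = 5.527968
step 1: c = 1.935571, f(c) = -1.702889 < 0 → new bracket [1.935571, 2.320000]
step 2: c = 2.026106, f(c) = -0.167140 < 0 → new bracket [2.026106, 2.320000]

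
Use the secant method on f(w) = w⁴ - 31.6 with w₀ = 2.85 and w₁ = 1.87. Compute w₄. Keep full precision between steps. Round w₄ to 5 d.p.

Secant update: w_(k+1) = w_k − f(w_k)·(w_k − w_(k-1))/(f(w_k) − f(w_(k-1))).
f(w_0) = 34.375006, f(w_1) = -19.371690
w_2 = 1.870000 - (-19.371690)·(1.870000 - 2.850000)/(-19.371690 - (34.375006)) = 2.223217; f(w_2) = -7.169770
w_3 = 2.223217 - (-7.169770)·(2.223217 - 1.870000)/(-7.169770 - (-19.371690)) = 2.430765; f(w_3) = 3.311791
w_4 = 2.430765 - (3.311791)·(2.430765 - 2.223217)/(3.311791 - (-7.169770)) = 2.365188; f(w_4) = -0.305902

2.36519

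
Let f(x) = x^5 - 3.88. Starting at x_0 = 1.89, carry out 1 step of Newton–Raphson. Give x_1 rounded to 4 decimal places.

1.5728

f'(x) = 5x^4
x_0 = 1.890000: f = 20.236208, f' = 63.799492 → x_1 = 1.890000 - (20.236208)/(63.799492) = 1.572816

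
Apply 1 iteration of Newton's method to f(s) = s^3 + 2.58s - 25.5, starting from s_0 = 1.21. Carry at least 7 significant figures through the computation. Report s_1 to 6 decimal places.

f'(s) = 3s^2 + 2.58
s_0 = 1.210000: f = -20.606639, f' = 6.972300 → s_1 = 1.210000 - (-20.606639)/(6.972300) = 4.165501

4.165501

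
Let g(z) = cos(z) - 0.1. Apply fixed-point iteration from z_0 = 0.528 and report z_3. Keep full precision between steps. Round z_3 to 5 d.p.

0.71260

z_1 = g(0.528000) = 0.763816
z_2 = g(0.763816) = 0.622202
z_3 = g(0.622202) = 0.712597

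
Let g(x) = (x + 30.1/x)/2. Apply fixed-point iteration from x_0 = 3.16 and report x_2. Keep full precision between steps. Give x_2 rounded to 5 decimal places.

x_1 = g(3.160000) = 6.342658
x_2 = g(6.342658) = 5.544151

5.54415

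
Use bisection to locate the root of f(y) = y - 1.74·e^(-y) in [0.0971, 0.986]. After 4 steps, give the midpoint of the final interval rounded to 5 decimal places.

0.79155

f(0.097100) = -1.481890, f(0.986000) = 0.336865 (opposite signs)
step 1: m = 0.541550, f(m) = -0.470862 < 0 → root in [0.541550, 0.986000]
step 2: m = 0.763775, f(m) = -0.046899 < 0 → root in [0.763775, 0.986000]
step 3: m = 0.874888, f(m) = 0.149466 > 0 → root in [0.763775, 0.874888]
step 4: m = 0.819331, f(m) = 0.052468 > 0 → root in [0.763775, 0.819331]
Midpoint of [0.763775, 0.819331] = 0.791553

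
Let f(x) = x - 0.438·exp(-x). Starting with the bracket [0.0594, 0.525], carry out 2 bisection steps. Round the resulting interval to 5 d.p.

[0.29220, 0.40860]

f(0.059400) = -0.353340, f(0.525000) = 0.265899 (opposite signs)
step 1: m = 0.292200, f(m) = -0.034819 < 0 → root in [0.292200, 0.525000]
step 2: m = 0.408600, f(m) = 0.117514 > 0 → root in [0.292200, 0.408600]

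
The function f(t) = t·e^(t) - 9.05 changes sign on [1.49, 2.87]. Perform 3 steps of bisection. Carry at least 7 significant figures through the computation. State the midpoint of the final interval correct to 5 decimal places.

1.74875

f(1.490000) = -2.438728, f(2.870000) = 41.568242 (opposite signs)
step 1: m = 2.180000, f(m) = 10.234948 > 0 → root in [1.490000, 2.180000]
step 2: m = 1.835000, f(m) = 2.446521 > 0 → root in [1.490000, 1.835000]
step 3: m = 1.662500, f(m) = -0.284509 < 0 → root in [1.662500, 1.835000]
Midpoint of [1.662500, 1.835000] = 1.748750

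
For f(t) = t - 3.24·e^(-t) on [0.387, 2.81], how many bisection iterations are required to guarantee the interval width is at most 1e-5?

18

Initial width b − a = 2.81 − 0.387 = 2.423000.
After n steps the width is (b−a)/2^n; need (b−a)/2^n ≤ 1e-5.
So n ≥ log₂(2.423000/1e-5) = log₂(242300.0000) ≈ 17.8864.
Hence n = 18.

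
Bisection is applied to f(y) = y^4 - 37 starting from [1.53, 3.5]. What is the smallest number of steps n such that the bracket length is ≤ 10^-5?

Initial width b − a = 3.5 − 1.53 = 1.970000.
After n steps the width is (b−a)/2^n; need (b−a)/2^n ≤ 10^-5.
So n ≥ log₂(1.970000/10^-5) = log₂(197000.0000) ≈ 17.5878.
Hence n = 18.

18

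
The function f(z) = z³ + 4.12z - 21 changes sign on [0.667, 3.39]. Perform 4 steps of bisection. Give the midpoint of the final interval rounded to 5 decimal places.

f(0.667000) = -17.955219, f(3.390000) = 31.925019 (opposite signs)
step 1: m = 2.028500, f(m) = -4.295683 < 0 → root in [2.028500, 3.390000]
step 2: m = 2.709250, f(m) = 10.048101 > 0 → root in [2.028500, 2.709250]
step 3: m = 2.368875, f(m) = 2.052870 > 0 → root in [2.028500, 2.368875]
step 4: m = 2.198688, f(m) = -1.312454 < 0 → root in [2.198688, 2.368875]
Midpoint of [2.198688, 2.368875] = 2.283781

2.28378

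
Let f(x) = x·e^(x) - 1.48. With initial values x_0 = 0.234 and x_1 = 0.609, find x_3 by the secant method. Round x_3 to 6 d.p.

f(x_0) = -1.184307, f(x_1) = -0.360298
x_2 = 0.609000 - (-0.360298)·(0.609000 - 0.234000)/(-0.360298 - (-1.184307)) = 0.772968; f(x_2) = 0.194394
x_3 = 0.772968 - (0.194394)·(0.772968 - 0.609000)/(0.194394 - (-0.360298)) = 0.715505; f(x_3) = -0.016635

0.715505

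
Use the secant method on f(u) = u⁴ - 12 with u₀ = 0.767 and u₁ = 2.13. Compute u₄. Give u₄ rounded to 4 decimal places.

f(u_0) = -11.653916, f(u_1) = 8.583462
u_2 = 2.130000 - (8.583462)·(2.130000 - 0.767000)/(8.583462 - (-11.653916)) = 1.551899; f(u_2) = -6.199662
u_3 = 1.551899 - (-6.199662)·(1.551899 - 2.130000)/(-6.199662 - (8.583462)) = 1.794339; f(u_3) = -1.633828
u_4 = 1.794339 - (-1.633828)·(1.794339 - 1.551899)/(-1.633828 - (-6.199662)) = 1.881094; f(u_4) = 0.521085

1.8811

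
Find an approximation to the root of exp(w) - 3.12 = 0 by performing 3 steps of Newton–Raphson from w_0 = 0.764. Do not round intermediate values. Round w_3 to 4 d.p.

1.1378

f'(w) = exp(w)
w_0 = 0.764000: f = -0.973154, f' = 2.146846 → w_1 = 0.764000 - (-0.973154)/(2.146846) = 1.217294
w_1 = 1.217294: f = 0.258036, f' = 3.378036 → w_2 = 1.217294 - (0.258036)/(3.378036) = 1.140908
w_2 = 1.140908: f = 0.009609, f' = 3.129609 → w_3 = 1.140908 - (0.009609)/(3.129609) = 1.137838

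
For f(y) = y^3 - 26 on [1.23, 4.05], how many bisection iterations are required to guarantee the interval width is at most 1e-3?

Initial width b − a = 4.05 − 1.23 = 2.820000.
After n steps the width is (b−a)/2^n; need (b−a)/2^n ≤ 1e-3.
So n ≥ log₂(2.820000/1e-3) = log₂(2820.0000) ≈ 11.4615.
Hence n = 12.

12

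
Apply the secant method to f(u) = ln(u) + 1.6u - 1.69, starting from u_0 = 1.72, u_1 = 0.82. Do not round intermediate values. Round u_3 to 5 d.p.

f(u_0) = 1.604324, f(u_1) = -0.576451
u_2 = 0.820000 - (-0.576451)·(0.820000 - 1.720000)/(-0.576451 - (1.604324)) = 1.057900; f(u_2) = 0.058925
u_3 = 1.057900 - (0.058925)·(1.057900 - 0.820000)/(0.058925 - (-0.576451)) = 1.035837; f(u_3) = 0.002548

1.03584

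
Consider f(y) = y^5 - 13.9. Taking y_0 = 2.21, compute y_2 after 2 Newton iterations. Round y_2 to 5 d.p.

f'(y) = 5y^4
y_0 = 2.210000: f = 38.818297, f' = 119.272164 → y_1 = 2.210000 - (38.818297)/(119.272164) = 1.884540
y_1 = 1.884540: f = 9.869881, f' = 63.065467 → y_2 = 1.884540 - (9.869881)/(63.065467) = 1.728038

1.72804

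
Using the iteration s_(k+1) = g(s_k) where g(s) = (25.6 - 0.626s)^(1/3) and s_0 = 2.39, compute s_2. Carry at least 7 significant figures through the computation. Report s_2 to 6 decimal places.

2.876130

s_1 = g(2.390000) = 2.888654
s_2 = g(2.888654) = 2.876130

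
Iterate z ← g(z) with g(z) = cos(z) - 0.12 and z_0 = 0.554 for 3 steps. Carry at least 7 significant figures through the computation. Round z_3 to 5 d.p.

0.69103

z_1 = g(0.554000) = 0.730427
z_2 = g(0.730427) = 0.624890
z_3 = g(0.624890) = 0.691028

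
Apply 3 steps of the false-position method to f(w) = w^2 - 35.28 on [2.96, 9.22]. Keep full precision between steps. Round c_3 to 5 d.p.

5.89954

False-position update: c = (a·f(b) − b·f(a))/(f(b) − f(a)); replace the endpoint whose sign matches f(c).
f(2.960000) = -26.518400, f(9.220000) = 49.728400
step 1: c = 5.137209, f(c) = -8.889088 < 0 → new bracket [5.137209, 9.220000]
step 2: c = 5.756346, f(c) = -2.144478 < 0 → new bracket [5.756346, 9.220000]
step 3: c = 5.899537, f(c) = -0.475460 < 0 → new bracket [5.899537, 9.220000]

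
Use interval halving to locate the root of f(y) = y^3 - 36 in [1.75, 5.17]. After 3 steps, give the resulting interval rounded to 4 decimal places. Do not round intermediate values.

f(1.750000) = -30.640625, f(5.170000) = 102.188413 (opposite signs)
step 1: m = 3.460000, f(m) = 5.421736 > 0 → root in [1.750000, 3.460000]
step 2: m = 2.605000, f(m) = -18.322405 < 0 → root in [2.605000, 3.460000]
step 3: m = 3.032500, f(m) = -8.112959 < 0 → root in [3.032500, 3.460000]

[3.0325, 3.4600]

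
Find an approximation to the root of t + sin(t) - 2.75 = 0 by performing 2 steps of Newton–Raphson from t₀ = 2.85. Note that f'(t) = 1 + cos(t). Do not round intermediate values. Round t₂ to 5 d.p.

-1.76419

t_0 = 2.850000: f = 0.387478, f' = 0.042213 → t_1 = 2.850000 - (0.387478)/(0.042213) = -6.329167
t_1 = -6.329167: f = -9.125133, f' = 1.998943 → t_2 = -6.329167 - (-9.125133)/(1.998943) = -1.764188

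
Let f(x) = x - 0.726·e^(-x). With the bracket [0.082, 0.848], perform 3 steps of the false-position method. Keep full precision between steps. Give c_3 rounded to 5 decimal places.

False-position update: c = (a·f(b) − b·f(a))/(f(b) − f(a)); replace the endpoint whose sign matches f(c).
f(0.082000) = -0.586843, f(0.848000) = 0.537076
step 1: c = 0.481960, f(c) = 0.033602 > 0 → new bracket [0.082000, 0.481960]
step 2: c = 0.460298, f(c) = 0.002123 > 0 → new bracket [0.082000, 0.460298]
step 3: c = 0.458935, f(c) = 0.000134 > 0 → new bracket [0.082000, 0.458935]

0.45893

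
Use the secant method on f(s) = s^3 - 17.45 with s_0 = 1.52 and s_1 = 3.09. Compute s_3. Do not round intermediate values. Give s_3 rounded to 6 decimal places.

f(s_0) = -13.938192, f(s_1) = 12.053629
s_2 = 3.090000 - (12.053629)·(3.090000 - 1.520000)/(12.053629 - (-13.938192)) = 2.361917; f(s_2) = -4.273684
s_3 = 2.361917 - (-4.273684)·(2.361917 - 3.090000)/(-4.273684 - (12.053629)) = 2.552493; f(s_3) = -0.819939

2.552493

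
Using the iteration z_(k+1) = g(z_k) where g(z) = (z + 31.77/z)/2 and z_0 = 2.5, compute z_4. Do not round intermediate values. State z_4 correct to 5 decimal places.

5.63649

z_1 = g(2.500000) = 7.604000
z_2 = g(7.604000) = 5.891032
z_3 = g(5.891032) = 5.641988
z_4 = g(5.641988) = 5.636491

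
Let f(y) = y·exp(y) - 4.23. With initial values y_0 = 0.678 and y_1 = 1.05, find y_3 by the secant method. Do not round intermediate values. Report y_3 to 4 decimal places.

f(y_0) = -2.894385, f(y_1) = -1.229466
y_2 = 1.050000 - (-1.229466)·(1.050000 - 0.678000)/(-1.229466 - (-2.894385)) = 1.324705; f(y_2) = 0.752316
y_3 = 1.324705 - (0.752316)·(1.324705 - 1.050000)/(0.752316 - (-1.229466)) = 1.220423; f(y_3) = -0.094452

1.2204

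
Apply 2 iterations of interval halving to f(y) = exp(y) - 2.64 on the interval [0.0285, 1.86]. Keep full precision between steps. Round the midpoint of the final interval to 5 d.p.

f(0.028500) = -1.611090, f(1.860000) = 3.783737 (opposite signs)
step 1: m = 0.944250, f(m) = -0.069116 < 0 → root in [0.944250, 1.860000]
step 2: m = 1.402125, f(m) = 1.423826 > 0 → root in [0.944250, 1.402125]
Midpoint of [0.944250, 1.402125] = 1.173188

1.17319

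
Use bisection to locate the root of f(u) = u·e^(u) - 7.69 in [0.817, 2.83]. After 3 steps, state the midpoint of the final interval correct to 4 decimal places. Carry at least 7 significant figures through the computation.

f(0.817000) = -5.840558, f(2.830000) = 40.265654 (opposite signs)
step 1: m = 1.823500, f(m) = 3.603843 > 0 → root in [0.817000, 1.823500]
step 2: m = 1.320250, f(m) = -2.746512 < 0 → root in [1.320250, 1.823500]
step 3: m = 1.571875, f(m) = -0.120370 < 0 → root in [1.571875, 1.823500]
Midpoint of [1.571875, 1.823500] = 1.697688

1.6977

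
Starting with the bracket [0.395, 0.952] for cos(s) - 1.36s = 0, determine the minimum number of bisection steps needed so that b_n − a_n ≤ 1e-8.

26

Initial width b − a = 0.952 − 0.395 = 0.557000.
After n steps the width is (b−a)/2^n; need (b−a)/2^n ≤ 1e-8.
So n ≥ log₂(0.557000/1e-8) = log₂(55700000.0000) ≈ 25.7312.
Hence n = 26.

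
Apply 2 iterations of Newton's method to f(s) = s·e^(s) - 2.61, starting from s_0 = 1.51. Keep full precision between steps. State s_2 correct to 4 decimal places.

Newton update: s ← s − f(s)/f'(s).
f'(s) = (s + 1)·e^(s)
s_0 = 1.510000: f = 4.225363, f' = 11.362094 → s_1 = 1.510000 - (4.225363)/(11.362094) = 1.138118
s_1 = 1.138118: f = 0.941937, f' = 6.672825 → s_2 = 1.138118 - (0.941937)/(6.672825) = 0.996957

0.9970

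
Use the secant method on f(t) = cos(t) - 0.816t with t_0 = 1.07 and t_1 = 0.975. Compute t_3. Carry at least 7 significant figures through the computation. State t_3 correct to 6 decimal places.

0.828630

Secant update: t_(k+1) = t_k − f(t_k)·(t_k − t_(k-1))/(f(t_k) − f(t_(k-1))).
f(t_0) = -0.392996, f(t_1) = -0.234432
t_2 = 0.975000 - (-0.234432)·(0.975000 - 1.070000)/(-0.234432 - (-0.392996)) = 0.834545; f(t_2) = -0.009474
t_3 = 0.834545 - (-0.009474)·(0.834545 - 0.975000)/(-0.009474 - (-0.234432)) = 0.828630; f(t_3) = -0.000276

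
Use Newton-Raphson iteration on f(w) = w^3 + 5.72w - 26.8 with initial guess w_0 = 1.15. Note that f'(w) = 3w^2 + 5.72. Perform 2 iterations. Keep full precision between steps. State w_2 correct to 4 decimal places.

w_0 = 1.150000: f = -18.701125, f' = 9.687500 → w_1 = 1.150000 - (-18.701125)/(9.687500) = 3.080439
w_1 = 3.080439: f = 20.050709, f' = 34.187308 → w_2 = 3.080439 - (20.050709)/(34.187308) = 2.493943

2.4939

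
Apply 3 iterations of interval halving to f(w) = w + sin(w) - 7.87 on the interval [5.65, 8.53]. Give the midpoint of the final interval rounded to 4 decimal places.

f(5.650000) = -2.811716, f(8.530000) = 1.440070 (opposite signs)
step 1: m = 7.090000, f(m) = -0.057913 < 0 → root in [7.090000, 8.530000]
step 2: m = 7.810000, f(m) = 0.939033 > 0 → root in [7.090000, 7.810000]
step 3: m = 7.450000, f(m) = 0.499503 > 0 → root in [7.090000, 7.450000]
Midpoint of [7.090000, 7.450000] = 7.270000

7.2700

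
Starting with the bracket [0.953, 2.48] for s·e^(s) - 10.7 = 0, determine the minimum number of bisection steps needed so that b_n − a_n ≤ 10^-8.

28

Initial width b − a = 2.48 − 0.953 = 1.527000.
After n steps the width is (b−a)/2^n; need (b−a)/2^n ≤ 10^-8.
So n ≥ log₂(1.527000/10^-8) = log₂(152700000.0000) ≈ 27.1861.
Hence n = 28.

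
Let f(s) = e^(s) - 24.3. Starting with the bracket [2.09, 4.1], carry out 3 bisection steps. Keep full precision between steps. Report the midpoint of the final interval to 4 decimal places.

f(2.090000) = -16.215085, f(4.100000) = 36.040288 (opposite signs)
step 1: m = 3.095000, f(m) = -2.212761 < 0 → root in [3.095000, 4.100000]
step 2: m = 3.597500, f(m) = 12.206853 > 0 → root in [3.095000, 3.597500]
step 3: m = 3.346250, f(m) = 4.096049 > 0 → root in [3.095000, 3.346250]
Midpoint of [3.095000, 3.346250] = 3.220625

3.2206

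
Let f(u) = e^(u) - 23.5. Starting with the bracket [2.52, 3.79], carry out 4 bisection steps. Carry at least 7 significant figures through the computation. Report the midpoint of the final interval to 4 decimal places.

3.1947

f(2.520000) = -11.071403, f(3.790000) = 20.756400 (opposite signs)
step 1: m = 3.155000, f(m) = -0.046963 < 0 → root in [3.155000, 3.790000]
step 2: m = 3.472500, f(m) = 8.717185 > 0 → root in [3.155000, 3.472500]
step 3: m = 3.313750, f(m) = 3.988012 > 0 → root in [3.155000, 3.313750]
step 4: m = 3.234375, f(m) = 1.890498 > 0 → root in [3.155000, 3.234375]
Midpoint of [3.155000, 3.234375] = 3.194688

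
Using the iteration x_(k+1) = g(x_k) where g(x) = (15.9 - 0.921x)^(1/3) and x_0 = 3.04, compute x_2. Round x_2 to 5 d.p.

2.39448

x_1 = g(3.040000) = 2.357358
x_2 = g(2.357358) = 2.394482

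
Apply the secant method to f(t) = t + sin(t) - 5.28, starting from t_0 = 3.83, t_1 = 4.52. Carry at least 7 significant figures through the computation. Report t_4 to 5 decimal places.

Secant update: t_(k+1) = t_k − f(t_k)·(t_k − t_(k-1))/(f(t_k) − f(t_(k-1))).
f(t_0) = -2.085308, f(t_1) = -1.741550
t_2 = 4.520000 - (-1.741550)·(4.520000 - 3.830000)/(-1.741550 - (-2.085308)) = 8.015687; f(t_2) = 3.722641
t_3 = 8.015687 - (3.722641)·(8.015687 - 4.520000)/(3.722641 - (-1.741550)) = 5.634147; f(t_3) = -0.250273
t_4 = 5.634147 - (-0.250273)·(5.634147 - 8.015687)/(-0.250273 - (3.722641)) = 5.784172; f(t_4) = 0.025613

5.78417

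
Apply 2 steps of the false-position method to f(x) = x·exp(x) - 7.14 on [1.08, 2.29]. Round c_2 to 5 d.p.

1.44368

f(1.080000) = -3.959746, f(2.290000) = 15.473607
step 1: c = 1.326550, f(c) = -2.141532 < 0 → new bracket [1.326550, 2.290000]
step 2: c = 1.443680, f(c) = -1.024203 < 0 → new bracket [1.443680, 2.290000]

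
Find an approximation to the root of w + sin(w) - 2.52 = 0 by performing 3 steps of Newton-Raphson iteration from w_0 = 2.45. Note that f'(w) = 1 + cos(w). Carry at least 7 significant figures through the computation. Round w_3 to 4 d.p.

Newton update: w ← w − f(w)/f'(w).
w_0 = 2.450000: f = 0.567765, f' = 0.229769 → w_1 = 2.450000 - (0.567765)/(0.229769) = -0.021027
w_1 = -0.021027: f = -2.562052, f' = 1.999779 → w_2 = -0.021027 - (-2.562052)/(1.999779) = 1.260141
w_2 = 1.260141: f = -0.307726, f' = 1.305683 → w_3 = 1.260141 - (-0.307726)/(1.305683) = 1.495823

1.4958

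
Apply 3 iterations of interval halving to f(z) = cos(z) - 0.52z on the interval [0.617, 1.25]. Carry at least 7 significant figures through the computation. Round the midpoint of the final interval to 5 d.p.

1.05219

f(0.617000) = 0.494778, f(1.250000) = -0.334678 (opposite signs)
step 1: m = 0.933500, f(m) = 0.109605 > 0 → root in [0.933500, 1.250000]
step 2: m = 1.091750, f(m) = -0.106777 < 0 → root in [0.933500, 1.091750]
step 3: m = 1.012625, f(m) = 0.003071 > 0 → root in [1.012625, 1.091750]
Midpoint of [1.012625, 1.091750] = 1.052188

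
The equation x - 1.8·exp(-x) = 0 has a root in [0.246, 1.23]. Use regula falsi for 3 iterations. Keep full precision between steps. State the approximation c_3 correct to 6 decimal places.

f(0.246000) = -1.161460, f(1.230000) = 0.703873
step 1: c = 0.858693, f(c) = 0.096005 > 0 → new bracket [0.246000, 0.858693]
step 2: c = 0.811915, f(c) = 0.012703 > 0 → new bracket [0.246000, 0.811915]
step 3: c = 0.805793, f(c) = 0.001672 > 0 → new bracket [0.246000, 0.805793]

0.805793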